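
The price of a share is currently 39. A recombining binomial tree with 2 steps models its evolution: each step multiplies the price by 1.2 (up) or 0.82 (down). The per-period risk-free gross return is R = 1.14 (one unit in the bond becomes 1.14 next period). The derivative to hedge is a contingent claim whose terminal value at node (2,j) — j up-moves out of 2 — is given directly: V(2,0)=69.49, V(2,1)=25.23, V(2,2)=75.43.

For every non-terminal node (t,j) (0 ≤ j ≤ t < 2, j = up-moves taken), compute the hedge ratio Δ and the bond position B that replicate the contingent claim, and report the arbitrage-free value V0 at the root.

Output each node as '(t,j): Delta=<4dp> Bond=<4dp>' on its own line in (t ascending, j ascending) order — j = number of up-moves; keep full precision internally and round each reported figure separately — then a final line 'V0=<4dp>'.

Since d<R<u, set p* = (R−d)/(u−d) = 0.8421; price each node as the discounted p*-expectation of its children.
At expiry t=2: V(2,0)=69.4900, V(2,1)=25.2300, V(2,2)=75.4300
  t=1,j=0: stock 31.9800 → up 38.3760 (V=25.2300), down 26.2236 (V=69.4900). Price 28.2618; hedge Δ=-3.6421, bond B=144.7355.
  t=1,j=1: stock 46.8000 → up 56.1600 (V=75.4300), down 38.3760 (V=25.2300). Price 59.2138; hedge Δ=2.8228, bond B=-72.8915.
  t=0,j=0: stock 39.0000 → up 46.8000 (V=59.2138), down 31.9800 (V=28.2618). Price 47.6549; hedge Δ=2.0885, bond B=-33.7977.
The time-0 hedge costs 47.6549, which is the no-arbitrage price.

(0,0): Delta=2.0885 Bond=-33.7977
(1,0): Delta=-3.6421 Bond=144.7355
(1,1): Delta=2.8228 Bond=-72.8915
V0=47.6549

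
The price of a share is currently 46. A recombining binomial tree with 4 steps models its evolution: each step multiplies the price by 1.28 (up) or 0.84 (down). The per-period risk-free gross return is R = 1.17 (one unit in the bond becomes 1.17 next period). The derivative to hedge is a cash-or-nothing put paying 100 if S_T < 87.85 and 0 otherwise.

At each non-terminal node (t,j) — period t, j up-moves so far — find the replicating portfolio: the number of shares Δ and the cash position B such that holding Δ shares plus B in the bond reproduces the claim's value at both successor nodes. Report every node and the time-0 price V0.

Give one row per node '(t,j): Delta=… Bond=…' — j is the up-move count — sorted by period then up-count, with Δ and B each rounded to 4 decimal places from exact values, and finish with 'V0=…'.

Under the risk-neutral measure, an up-move has probability p* = (R−d)/(u−d) = 0.7500 and values discount at R = 1.17.
Terminal values V(4,·): V(4,0)=100.0000, V(4,1)=100.0000, V(4,2)=100.0000, V(4,3)=100.0000, V(4,4)=0.0000
Node (3,0) S=27.2644: V=(p*·100.0000+(1−p*)·100.0000)/1.17=85.4701; Δ=(100.0000−100.0000)/(34.8984−22.9021)=0.0000; B=V−Δ·S=85.4701
Node (3,1) S=41.5457: V=(p*·100.0000+(1−p*)·100.0000)/1.17=85.4701; Δ=(100.0000−100.0000)/(53.1785−34.8984)=0.0000; B=V−Δ·S=85.4701
Node (3,2) S=63.3078: V=(p*·100.0000+(1−p*)·100.0000)/1.17=85.4701; Δ=(100.0000−100.0000)/(81.0340−53.1785)=0.0000; B=V−Δ·S=85.4701
Node (3,3) S=96.4690: V=(p*·0.0000+(1−p*)·100.0000)/1.17=21.3675; Δ=(0.0000−100.0000)/(123.4803−81.0340)=-2.3559; B=V−Δ·S=248.6402
Node (2,0) S=32.4576: V=(p*·85.4701+(1−p*)·85.4701)/1.17=73.0514; Δ=(85.4701−85.4701)/(41.5457−27.2644)=0.0000; B=V−Δ·S=73.0514
Node (2,1) S=49.4592: V=(p*·85.4701+(1−p*)·85.4701)/1.17=73.0514; Δ=(85.4701−85.4701)/(63.3078−41.5457)=0.0000; B=V−Δ·S=73.0514
Node (2,2) S=75.3664: V=(p*·21.3675+(1−p*)·85.4701)/1.17=31.9600; Δ=(21.3675−85.4701)/(96.4690−63.3078)=-1.9331; B=V−Δ·S=177.6476
Node (1,0) S=38.6400: V=(p*·73.0514+(1−p*)·73.0514)/1.17=62.4371; Δ=(73.0514−73.0514)/(49.4592−32.4576)=0.0000; B=V−Δ·S=62.4371
Node (1,1) S=58.8800: V=(p*·31.9600+(1−p*)·73.0514)/1.17=36.0964; Δ=(31.9600−73.0514)/(75.3664−49.4592)=-1.5861; B=V−Δ·S=129.4859
Node (0,0) S=46.0000: V=(p*·36.0964+(1−p*)·62.4371)/1.17=36.4800; Δ=(36.0964−62.4371)/(58.8800−38.6400)=-1.3014; B=V−Δ·S=96.3451
The time-0 hedge costs 36.4800, which is the no-arbitrage price.

(0,0): Delta=-1.3014 Bond=96.3451
(1,0): Delta=0.0000 Bond=62.4371
(1,1): Delta=-1.5861 Bond=129.4859
(2,0): Delta=0.0000 Bond=73.0514
(2,1): Delta=0.0000 Bond=73.0514
(2,2): Delta=-1.9331 Bond=177.6476
(3,0): Delta=0.0000 Bond=85.4701
(3,1): Delta=0.0000 Bond=85.4701
(3,2): Delta=0.0000 Bond=85.4701
(3,3): Delta=-2.3559 Bond=248.6402
V0=36.4800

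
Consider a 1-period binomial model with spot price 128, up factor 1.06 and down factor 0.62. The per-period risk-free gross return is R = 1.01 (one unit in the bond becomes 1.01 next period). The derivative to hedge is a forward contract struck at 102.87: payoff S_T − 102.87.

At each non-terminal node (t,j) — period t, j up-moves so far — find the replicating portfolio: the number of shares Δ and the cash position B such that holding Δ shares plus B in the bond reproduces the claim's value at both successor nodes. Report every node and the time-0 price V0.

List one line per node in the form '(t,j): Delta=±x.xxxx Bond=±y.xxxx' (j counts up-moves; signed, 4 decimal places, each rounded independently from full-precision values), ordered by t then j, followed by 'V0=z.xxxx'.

(0,0): Delta=1.0000 Bond=-101.8515
V0=26.1485

Since d<R<u, set p* = (R−d)/(u−d) = 0.8864; price each node as the discounted p*-expectation of its children.
At expiry t=1: V(1,0)=-23.5100, V(1,1)=32.8100
  t=0,j=0: stock 128.0000 → up 135.6800 (V=32.8100), down 79.3600 (V=-23.5100). Price 26.1485; hedge Δ=1.0000, bond B=-101.8515.
Check: Δ(0,0)·S0 + B(0,0) = 26.1485 = V0.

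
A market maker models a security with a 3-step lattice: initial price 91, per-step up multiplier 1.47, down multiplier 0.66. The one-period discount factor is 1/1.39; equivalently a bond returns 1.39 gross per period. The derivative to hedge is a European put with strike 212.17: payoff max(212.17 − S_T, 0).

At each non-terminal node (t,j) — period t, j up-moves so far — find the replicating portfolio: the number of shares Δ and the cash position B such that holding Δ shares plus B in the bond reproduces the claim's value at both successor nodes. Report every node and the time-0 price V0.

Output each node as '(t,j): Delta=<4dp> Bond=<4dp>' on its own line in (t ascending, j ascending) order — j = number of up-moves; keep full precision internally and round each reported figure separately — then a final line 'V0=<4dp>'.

Under the risk-neutral measure, an up-move has probability p* = (R−d)/(u−d) = 0.9012 and values discount at R = 1.39.
Terminal payoffs: V(3,0)=186.0079, V(3,1)=153.8998, V(3,2)=82.3863, V(3,3)=0.0000
Node (2,0) S=39.6396: V=(p*·153.8998+(1−p*)·186.0079)/1.39=113.0007; Δ=(153.8998−186.0079)/(58.2702−26.1621)=-1.0000; B=V−Δ·S=152.6403
Node (2,1) S=88.2882: V=(p*·82.3863+(1−p*)·153.8998)/1.39=64.3521; Δ=(82.3863−153.8998)/(129.7837−58.2702)=-1.0000; B=V−Δ·S=152.6403
Node (2,2) S=196.6419: V=(p*·0.0000+(1−p*)·82.3863)/1.39=5.8539; Δ=(0.0000−82.3863)/(289.0636−129.7837)=-0.5172; B=V−Δ·S=107.5654
Node (1,0) S=60.0600: V=(p*·64.3521+(1−p*)·113.0007)/1.39=49.7532; Δ=(64.3521−113.0007)/(88.2882−39.6396)=-1.0000; B=V−Δ·S=109.8132
Node (1,1) S=133.7700: V=(p*·5.8539+(1−p*)·64.3521)/1.39=8.3680; Δ=(5.8539−64.3521)/(196.6419−88.2882)=-0.5399; B=V−Δ·S=80.5880
Node (0,0) S=91.0000: V=(p*·8.3680+(1−p*)·49.7532)/1.39=8.9607; Δ=(8.3680−49.7532)/(133.7700−60.0600)=-0.5615; B=V−Δ·S=60.0535
Self-financing check: at every node Δ·S+B equals the discounted successor values.

(0,0): Delta=-0.5615 Bond=60.0535
(1,0): Delta=-1.0000 Bond=109.8132
(1,1): Delta=-0.5399 Bond=80.5880
(2,0): Delta=-1.0000 Bond=152.6403
(2,1): Delta=-1.0000 Bond=152.6403
(2,2): Delta=-0.5172 Bond=107.5654
V0=8.9607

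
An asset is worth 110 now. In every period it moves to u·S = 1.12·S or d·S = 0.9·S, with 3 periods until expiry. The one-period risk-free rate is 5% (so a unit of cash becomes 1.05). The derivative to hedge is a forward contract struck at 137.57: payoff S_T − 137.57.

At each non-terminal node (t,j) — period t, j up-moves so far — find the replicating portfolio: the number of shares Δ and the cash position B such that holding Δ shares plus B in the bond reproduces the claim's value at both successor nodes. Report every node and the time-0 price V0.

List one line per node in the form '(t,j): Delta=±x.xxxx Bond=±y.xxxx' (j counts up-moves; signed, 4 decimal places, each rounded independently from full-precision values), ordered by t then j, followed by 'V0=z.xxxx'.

(0,0): Delta=1.0000 Bond=-118.8381
(1,0): Delta=1.0000 Bond=-124.7800
(1,1): Delta=1.0000 Bond=-124.7800
(2,0): Delta=1.0000 Bond=-131.0190
(2,1): Delta=1.0000 Bond=-131.0190
(2,2): Delta=1.0000 Bond=-131.0190
V0=-8.8381

Since d<R<u, set p* = (R−d)/(u−d) = 0.6818; price each node as the discounted p*-expectation of its children.
Terminal payoffs: V(3,0)=-57.3800, V(3,1)=-37.7780, V(3,2)=-13.3844, V(3,3)=16.9721
(2,0): S=89.1000. Δ = (V_up−V_dn)/(S_up−S_dn) = (-37.7780−-57.3800)/(99.7920−80.1900) = 1.0000. V = [p*·-37.7780 + (1−p*)·-57.3800]/1.05 = -41.9190. B = V − Δ·S = -131.0190.
(2,1): S=110.8800. Δ = (V_up−V_dn)/(S_up−S_dn) = (-13.3844−-37.7780)/(124.1856−99.7920) = 1.0000. V = [p*·-13.3844 + (1−p*)·-37.7780]/1.05 = -20.1390. B = V − Δ·S = -131.0190.
(2,2): S=137.9840. Δ = (V_up−V_dn)/(S_up−S_dn) = (16.9721−-13.3844)/(154.5421−124.1856) = 1.0000. V = [p*·16.9721 + (1−p*)·-13.3844]/1.05 = 6.9650. B = V − Δ·S = -131.0190.
(1,0): S=99.0000. Δ = (V_up−V_dn)/(S_up−S_dn) = (-20.1390−-41.9190)/(110.8800−89.1000) = 1.0000. V = [p*·-20.1390 + (1−p*)·-41.9190]/1.05 = -25.7800. B = V − Δ·S = -124.7800.
(1,1): S=123.2000. Δ = (V_up−V_dn)/(S_up−S_dn) = (6.9650−-20.1390)/(137.9840−110.8800) = 1.0000. V = [p*·6.9650 + (1−p*)·-20.1390]/1.05 = -1.5800. B = V − Δ·S = -124.7800.
(0,0): S=110.0000. Δ = (V_up−V_dn)/(S_up−S_dn) = (-1.5800−-25.7800)/(123.2000−99.0000) = 1.0000. V = [p*·-1.5800 + (1−p*)·-25.7800]/1.05 = -8.8381. B = V − Δ·S = -118.8381.
Root portfolio cost Δ·110+B reproduces V0=-8.8381.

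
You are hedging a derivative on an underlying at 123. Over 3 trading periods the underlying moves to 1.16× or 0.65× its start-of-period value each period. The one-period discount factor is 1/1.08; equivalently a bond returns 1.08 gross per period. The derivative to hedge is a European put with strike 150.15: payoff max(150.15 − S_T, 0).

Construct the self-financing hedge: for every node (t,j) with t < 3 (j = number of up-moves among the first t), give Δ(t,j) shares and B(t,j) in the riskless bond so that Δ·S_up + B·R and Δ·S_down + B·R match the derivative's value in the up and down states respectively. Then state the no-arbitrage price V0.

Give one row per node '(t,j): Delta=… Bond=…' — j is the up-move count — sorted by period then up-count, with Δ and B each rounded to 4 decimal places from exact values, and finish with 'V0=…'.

The replicating-portfolio and risk-neutral prices coincide; use p* = (1.08−0.65)/(1.16−0.65) = 0.8431 for the latter.
At expiry t=3: V(3,0)=116.3711, V(3,1)=89.8677, V(3,2)=42.5693, V(3,3)=0.0000
  t=2,j=0: stock 51.9675 → up 60.2823 (V=89.8677), down 33.7789 (V=116.3711). Price 87.0603; hedge Δ=-1.0000, bond B=139.0278.
  t=2,j=1: stock 92.7420 → up 107.5807 (V=42.5693), down 60.2823 (V=89.8677). Price 46.2858; hedge Δ=-1.0000, bond B=139.0278.
  t=2,j=2: stock 165.5088 → up 191.9902 (V=0.0000), down 107.5807 (V=42.5693). Price 6.1829; hedge Δ=-0.5043, bond B=89.6521.
  t=1,j=0: stock 79.9500 → up 92.7420 (V=46.2858), down 51.9675 (V=87.0603). Price 48.7794; hedge Δ=-1.0000, bond B=128.7294.
  t=1,j=1: stock 142.6800 → up 165.5088 (V=6.1829), down 92.7420 (V=46.2858). Price 11.5496; hedge Δ=-0.5511, bond B=90.1827.
  t=0,j=0: stock 123.0000 → up 142.6800 (V=11.5496), down 79.9500 (V=48.7794). Price 16.1014; hedge Δ=-0.5935, bond B=89.1011.
Check: Δ(0,0)·S0 + B(0,0) = 16.1014 = V0.

(0,0): Delta=-0.5935 Bond=89.1011
(1,0): Delta=-1.0000 Bond=128.7294
(1,1): Delta=-0.5511 Bond=90.1827
(2,0): Delta=-1.0000 Bond=139.0278
(2,1): Delta=-1.0000 Bond=139.0278
(2,2): Delta=-0.5043 Bond=89.6521
V0=16.1014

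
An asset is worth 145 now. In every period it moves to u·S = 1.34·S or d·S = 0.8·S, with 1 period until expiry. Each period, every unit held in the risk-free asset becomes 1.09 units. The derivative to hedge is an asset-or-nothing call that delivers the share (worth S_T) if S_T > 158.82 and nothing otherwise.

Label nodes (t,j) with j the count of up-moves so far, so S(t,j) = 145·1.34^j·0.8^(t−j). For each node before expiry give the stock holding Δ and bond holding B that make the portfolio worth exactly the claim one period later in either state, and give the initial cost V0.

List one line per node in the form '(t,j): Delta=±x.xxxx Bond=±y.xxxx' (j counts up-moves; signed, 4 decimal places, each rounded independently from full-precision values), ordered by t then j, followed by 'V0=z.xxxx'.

(0,0): Delta=2.4815 Bond=-264.0843
V0=95.7305

The replicating-portfolio and risk-neutral prices coincide; use p* = (1.09−0.8)/(1.34−0.8) = 0.5370 for the latter.
Terminal values V(1,·): V(1,0)=0.0000, V(1,1)=194.3000
(0,0): S=145.0000. Δ = (V_up−V_dn)/(S_up−S_dn) = (194.3000−0.0000)/(194.3000−116.0000) = 2.4815. V = [p*·194.3000 + (1−p*)·0.0000]/1.09 = 95.7305. B = V − Δ·S = -264.0843.
Self-financing check: at every node Δ·S+B equals the discounted successor values.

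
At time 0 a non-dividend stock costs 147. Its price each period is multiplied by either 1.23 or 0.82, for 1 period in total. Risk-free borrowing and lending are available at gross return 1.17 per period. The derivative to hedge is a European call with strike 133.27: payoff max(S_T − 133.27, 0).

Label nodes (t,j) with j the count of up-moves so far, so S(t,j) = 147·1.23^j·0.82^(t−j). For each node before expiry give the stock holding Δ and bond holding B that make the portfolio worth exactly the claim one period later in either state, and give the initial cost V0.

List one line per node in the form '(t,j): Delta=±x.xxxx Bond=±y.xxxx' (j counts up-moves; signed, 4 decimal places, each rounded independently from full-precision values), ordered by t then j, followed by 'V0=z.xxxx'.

The replicating-portfolio and risk-neutral prices coincide; use p* = (1.17−0.82)/(1.23−0.82) = 0.8537 for the latter.
At expiry t=1: V(1,0)=0.0000, V(1,1)=47.5400
  t=0,j=0: stock 147.0000 → up 180.8100 (V=47.5400), down 120.5400 (V=0.0000). Price 34.6863; hedge Δ=0.7888, bond B=-81.2650.
Check: Δ(0,0)·S0 + B(0,0) = 34.6863 = V0.

(0,0): Delta=0.7888 Bond=-81.2650
V0=34.6863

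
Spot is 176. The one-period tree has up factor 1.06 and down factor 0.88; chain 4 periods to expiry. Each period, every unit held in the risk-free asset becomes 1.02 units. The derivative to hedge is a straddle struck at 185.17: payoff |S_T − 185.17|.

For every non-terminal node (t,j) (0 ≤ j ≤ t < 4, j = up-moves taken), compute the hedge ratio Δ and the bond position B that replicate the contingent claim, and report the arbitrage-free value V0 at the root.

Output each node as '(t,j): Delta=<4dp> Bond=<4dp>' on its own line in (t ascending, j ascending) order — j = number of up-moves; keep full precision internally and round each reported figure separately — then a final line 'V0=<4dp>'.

Under the risk-neutral measure, an up-move has probability p* = (R−d)/(u−d) = 0.7778 and values discount at R = 1.02.
Payoff layer (t=4): V(4,0)=79.6236, V(4,1)=58.0346, V(4,2)=32.0296, V(4,3)=0.7054, V(4,4)=37.0259
(3,0): S=119.9391. Δ = (V_up−V_dn)/(S_up−S_dn) = (58.0346−79.6236)/(127.1354−105.5464) = -1.0000. V = [p*·58.0346 + (1−p*)·79.6236]/1.02 = 61.6001. B = V − Δ·S = 181.5392.
(3,1): S=144.4721. Δ = (V_up−V_dn)/(S_up−S_dn) = (32.0296−58.0346)/(153.1404−127.1354) = -1.0000. V = [p*·32.0296 + (1−p*)·58.0346]/1.02 = 37.0672. B = V − Δ·S = 181.5392.
(3,2): S=174.0232. Δ = (V_up−V_dn)/(S_up−S_dn) = (0.7054−32.0296)/(184.4646−153.1404) = -1.0000. V = [p*·0.7054 + (1−p*)·32.0296]/1.02 = 7.5160. B = V − Δ·S = 181.5392.
(3,3): S=209.6188. Δ = (V_up−V_dn)/(S_up−S_dn) = (37.0259−0.7054)/(222.1959−184.4646) = 0.9626. V = [p*·37.0259 + (1−p*)·0.7054]/1.02 = 28.3870. B = V − Δ·S = -173.3936.
(2,0): S=136.2944. Δ = (V_up−V_dn)/(S_up−S_dn) = (37.0672−61.6001)/(144.4721−119.9391) = -1.0000. V = [p*·37.0672 + (1−p*)·61.6001]/1.02 = 41.6852. B = V − Δ·S = 177.9796.
(2,1): S=164.1728. Δ = (V_up−V_dn)/(S_up−S_dn) = (7.5160−37.0672)/(174.0232−144.4721) = -1.0000. V = [p*·7.5160 + (1−p*)·37.0672]/1.02 = 13.8068. B = V − Δ·S = 177.9796.
(2,2): S=197.7536. Δ = (V_up−V_dn)/(S_up−S_dn) = (28.3870−7.5160)/(209.6188−174.0232) = 0.5863. V = [p*·28.3870 + (1−p*)·7.5160]/1.02 = 23.2833. B = V − Δ·S = -92.6663.
(1,0): S=154.8800. Δ = (V_up−V_dn)/(S_up−S_dn) = (13.8068−41.6852)/(164.1728−136.2944) = -1.0000. V = [p*·13.8068 + (1−p*)·41.6852]/1.02 = 19.6098. B = V − Δ·S = 174.4898.
(1,1): S=186.5600. Δ = (V_up−V_dn)/(S_up−S_dn) = (23.2833−13.8068)/(197.7536−164.1728) = 0.2822. V = [p*·23.2833 + (1−p*)·13.8068]/1.02 = 20.7622. B = V − Δ·S = -31.8851.
(0,0): S=176.0000. Δ = (V_up−V_dn)/(S_up−S_dn) = (20.7622−19.6098)/(186.5600−154.8800) = 0.0364. V = [p*·20.7622 + (1−p*)·19.6098]/1.02 = 20.1040. B = V − Δ·S = 13.7020.
Each (Δ,B) replicates both successor values, so the strategy is self-financing and V0 is arbitrage-free.

(0,0): Delta=0.0364 Bond=13.7020
(1,0): Delta=-1.0000 Bond=174.4898
(1,1): Delta=0.2822 Bond=-31.8851
(2,0): Delta=-1.0000 Bond=177.9796
(2,1): Delta=-1.0000 Bond=177.9796
(2,2): Delta=0.5863 Bond=-92.6663
(3,0): Delta=-1.0000 Bond=181.5392
(3,1): Delta=-1.0000 Bond=181.5392
(3,2): Delta=-1.0000 Bond=181.5392
(3,3): Delta=0.9626 Bond=-173.3936
V0=20.1040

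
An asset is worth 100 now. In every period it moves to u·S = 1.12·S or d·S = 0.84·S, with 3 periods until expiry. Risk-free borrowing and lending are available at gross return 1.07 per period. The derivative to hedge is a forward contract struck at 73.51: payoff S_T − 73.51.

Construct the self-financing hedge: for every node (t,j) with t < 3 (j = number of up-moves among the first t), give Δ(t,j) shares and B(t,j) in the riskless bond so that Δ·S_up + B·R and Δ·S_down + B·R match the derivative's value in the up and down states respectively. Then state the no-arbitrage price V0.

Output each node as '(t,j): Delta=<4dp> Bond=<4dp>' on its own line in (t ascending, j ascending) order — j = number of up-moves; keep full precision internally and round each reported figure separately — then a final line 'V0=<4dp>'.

(0,0): Delta=1.0000 Bond=-60.0061
(1,0): Delta=1.0000 Bond=-64.2065
(1,1): Delta=1.0000 Bond=-64.2065
(2,0): Delta=1.0000 Bond=-68.7009
(2,1): Delta=1.0000 Bond=-68.7009
(2,2): Delta=1.0000 Bond=-68.7009
V0=39.9939

Risk-neutral probability p* = (R−d)/(u−d) = (1.07−0.84)/(1.12−0.84) = 0.8214.
At expiry t=3: V(3,0)=-14.2396, V(3,1)=5.5172, V(3,2)=31.8596, V(3,3)=66.9828
Node (2,0) S=70.5600: V=(p*·5.5172+(1−p*)·-14.2396)/1.07=1.8591; Δ=(5.5172−-14.2396)/(79.0272−59.2704)=1.0000; B=V−Δ·S=-68.7009
Node (2,1) S=94.0800: V=(p*·31.8596+(1−p*)·5.5172)/1.07=25.3791; Δ=(31.8596−5.5172)/(105.3696−79.0272)=1.0000; B=V−Δ·S=-68.7009
Node (2,2) S=125.4400: V=(p*·66.9828+(1−p*)·31.8596)/1.07=56.7391; Δ=(66.9828−31.8596)/(140.4928−105.3696)=1.0000; B=V−Δ·S=-68.7009
Node (1,0) S=84.0000: V=(p*·25.3791+(1−p*)·1.8591)/1.07=19.7935; Δ=(25.3791−1.8591)/(94.0800−70.5600)=1.0000; B=V−Δ·S=-64.2065
Node (1,1) S=112.0000: V=(p*·56.7391+(1−p*)·25.3791)/1.07=47.7935; Δ=(56.7391−25.3791)/(125.4400−94.0800)=1.0000; B=V−Δ·S=-64.2065
Node (0,0) S=100.0000: V=(p*·47.7935+(1−p*)·19.7935)/1.07=39.9939; Δ=(47.7935−19.7935)/(112.0000−84.0000)=1.0000; B=V−Δ·S=-60.0061
Check: Δ(0,0)·S0 + B(0,0) = 39.9939 = V0.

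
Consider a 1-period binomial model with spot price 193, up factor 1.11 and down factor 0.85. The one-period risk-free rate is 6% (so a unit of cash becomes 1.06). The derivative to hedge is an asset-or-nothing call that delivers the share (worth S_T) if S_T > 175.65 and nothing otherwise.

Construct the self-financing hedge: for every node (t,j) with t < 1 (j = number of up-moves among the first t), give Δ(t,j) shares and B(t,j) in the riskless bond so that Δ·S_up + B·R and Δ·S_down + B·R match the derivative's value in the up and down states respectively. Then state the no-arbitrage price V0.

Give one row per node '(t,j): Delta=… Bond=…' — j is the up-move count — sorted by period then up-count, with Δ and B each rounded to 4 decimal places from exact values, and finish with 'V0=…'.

(0,0): Delta=4.2692 Bond=-660.7239
V0=163.2377

Since d<R<u, set p* = (R−d)/(u−d) = 0.8077; price each node as the discounted p*-expectation of its children.
Payoff layer (t=1): V(1,0)=0.0000, V(1,1)=214.2300
(0,0): S=193.0000. Δ = (V_up−V_dn)/(S_up−S_dn) = (214.2300−0.0000)/(214.2300−164.0500) = 4.2692. V = [p*·214.2300 + (1−p*)·0.0000]/1.06 = 163.2377. B = V − Δ·S = -660.7239.
Root portfolio cost Δ·193+B reproduces V0=163.2377.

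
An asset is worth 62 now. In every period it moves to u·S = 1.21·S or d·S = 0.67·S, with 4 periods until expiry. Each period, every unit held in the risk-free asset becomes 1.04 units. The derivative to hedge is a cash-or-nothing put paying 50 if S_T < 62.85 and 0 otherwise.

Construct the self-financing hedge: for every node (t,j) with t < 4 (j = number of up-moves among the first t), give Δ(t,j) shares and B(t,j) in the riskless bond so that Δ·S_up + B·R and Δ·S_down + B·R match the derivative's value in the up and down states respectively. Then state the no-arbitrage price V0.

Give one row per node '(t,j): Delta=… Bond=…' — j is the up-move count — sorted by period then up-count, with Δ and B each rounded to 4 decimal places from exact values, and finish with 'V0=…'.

(0,0): Delta=-0.5887 Bond=52.5047
(1,0): Delta=-0.9675 Bond=70.3419
(1,1): Delta=-0.4923 Bond=47.3743
(2,0): Delta=0.0000 Bond=46.2278
(2,1): Delta=-1.2137 Bond=85.5278
(2,2): Delta=-0.3088 Bond=32.6099
(3,0): Delta=0.0000 Bond=48.0769
(3,1): Delta=0.0000 Bond=48.0769
(3,2): Delta=-1.5224 Bond=107.7279
(3,3): Delta=0.0000 Bond=0.0000
V0=16.0067

Risk-neutral probability p* = (R−d)/(u−d) = (1.04−0.67)/(1.21−0.67) = 0.6852.
Terminal values V(4,·): V(4,0)=50.0000, V(4,1)=50.0000, V(4,2)=50.0000, V(4,3)=0.0000, V(4,4)=0.0000
  t=3,j=0: stock 18.6473 → up 22.5632 (V=50.0000), down 12.4937 (V=50.0000). Price 48.0769; hedge Δ=0.0000, bond B=48.0769.
  t=3,j=1: stock 33.6765 → up 40.7485 (V=50.0000), down 22.5632 (V=50.0000). Price 48.0769; hedge Δ=0.0000, bond B=48.0769.
  t=3,j=2: stock 60.8187 → up 73.5906 (V=0.0000), down 40.7485 (V=50.0000). Price 15.1353; hedge Δ=-1.5224, bond B=107.7279.
  t=3,j=3: stock 109.8368 → up 132.9025 (V=0.0000), down 73.5906 (V=0.0000). Price 0.0000; hedge Δ=0.0000, bond B=0.0000.
  t=2,j=0: stock 27.8318 → up 33.6765 (V=48.0769), down 18.6473 (V=48.0769). Price 46.2278; hedge Δ=0.0000, bond B=46.2278.
  t=2,j=1: stock 50.2634 → up 60.8187 (V=15.1353), down 33.6765 (V=48.0769). Price 24.5248; hedge Δ=-1.2137, bond B=85.5278.
  t=2,j=2: stock 90.7742 → up 109.8368 (V=0.0000), down 60.8187 (V=15.1353). Price 4.5816; hedge Δ=-0.3088, bond B=32.6099.
  t=1,j=0: stock 41.5400 → up 50.2634 (V=24.5248), down 27.8318 (V=46.2278). Price 30.1512; hedge Δ=-0.9675, bond B=70.3419.
  t=1,j=1: stock 75.0200 → up 90.7742 (V=4.5816), down 50.2634 (V=24.5248). Price 10.4423; hedge Δ=-0.4923, bond B=47.3743.
  t=0,j=0: stock 62.0000 → up 75.0200 (V=10.4423), down 41.5400 (V=30.1512). Price 16.0067; hedge Δ=-0.5887, bond B=52.5047.
Each (Δ,B) replicates both successor values, so the strategy is self-financing and V0 is arbitrage-free.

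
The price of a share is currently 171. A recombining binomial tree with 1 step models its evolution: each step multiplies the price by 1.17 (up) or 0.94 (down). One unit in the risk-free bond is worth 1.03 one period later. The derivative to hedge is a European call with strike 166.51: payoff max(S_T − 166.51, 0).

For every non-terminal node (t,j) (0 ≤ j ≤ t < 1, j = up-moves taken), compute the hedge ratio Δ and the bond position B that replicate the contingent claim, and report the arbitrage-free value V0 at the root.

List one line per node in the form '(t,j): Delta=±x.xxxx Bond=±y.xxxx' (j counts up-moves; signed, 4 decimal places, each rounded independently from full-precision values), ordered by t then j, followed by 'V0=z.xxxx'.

Since d<R<u, set p* = (R−d)/(u−d) = 0.3913; price each node as the discounted p*-expectation of its children.
Terminal values V(1,·): V(1,0)=0.0000, V(1,1)=33.5600
  t=0,j=0: stock 171.0000 → up 200.0700 (V=33.5600), down 160.7400 (V=0.0000). Price 12.7497; hedge Δ=0.8533, bond B=-133.1634.
Each (Δ,B) replicates both successor values, so the strategy is self-financing and V0 is arbitrage-free.

(0,0): Delta=0.8533 Bond=-133.1634
V0=12.7497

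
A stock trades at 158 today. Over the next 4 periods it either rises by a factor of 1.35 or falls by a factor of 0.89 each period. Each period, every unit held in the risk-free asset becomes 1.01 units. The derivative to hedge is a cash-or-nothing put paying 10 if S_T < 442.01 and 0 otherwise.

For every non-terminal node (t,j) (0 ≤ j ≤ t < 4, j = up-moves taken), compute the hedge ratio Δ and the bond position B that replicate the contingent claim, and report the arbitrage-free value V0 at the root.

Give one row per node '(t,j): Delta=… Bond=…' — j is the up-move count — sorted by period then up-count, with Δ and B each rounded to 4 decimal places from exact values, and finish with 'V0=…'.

Under the risk-neutral measure, an up-move has probability p* = (R−d)/(u−d) = 0.2609 and values discount at R = 1.01.
At expiry t=4: V(4,0)=10.0000, V(4,1)=10.0000, V(4,2)=10.0000, V(4,3)=10.0000, V(4,4)=0.0000
  t=3,j=0: stock 111.3851 → up 150.3699 (V=10.0000), down 99.1327 (V=10.0000). Price 9.9010; hedge Δ=0.0000, bond B=9.9010.
  t=3,j=1: stock 168.9549 → up 228.0892 (V=10.0000), down 150.3699 (V=10.0000). Price 9.9010; hedge Δ=0.0000, bond B=9.9010.
  t=3,j=2: stock 256.2800 → up 345.9779 (V=10.0000), down 228.0892 (V=10.0000). Price 9.9010; hedge Δ=0.0000, bond B=9.9010.
  t=3,j=3: stock 388.7393 → up 524.7980 (V=0.0000), down 345.9779 (V=10.0000). Price 7.3181; hedge Δ=-0.0559, bond B=29.0573.
  t=2,j=0: stock 125.1518 → up 168.9549 (V=9.9010), down 111.3851 (V=9.9010). Price 9.8030; hedge Δ=0.0000, bond B=9.8030.
  t=2,j=1: stock 189.8370 → up 256.2800 (V=9.9010), down 168.9549 (V=9.9010). Price 9.8030; hedge Δ=0.0000, bond B=9.8030.
  t=2,j=2: stock 287.9550 → up 388.7393 (V=7.3181), down 256.2800 (V=9.9010). Price 9.1358; hedge Δ=-0.0195, bond B=14.7508.
  t=1,j=0: stock 140.6200 → up 189.8370 (V=9.8030), down 125.1518 (V=9.8030). Price 9.7059; hedge Δ=0.0000, bond B=9.7059.
  t=1,j=1: stock 213.3000 → up 287.9550 (V=9.1358), down 189.8370 (V=9.8030). Price 9.5336; hedge Δ=-0.0068, bond B=10.9839.
  t=0,j=0: stock 158.0000 → up 213.3000 (V=9.5336), down 140.6200 (V=9.7059). Price 9.5653; hedge Δ=-0.0024, bond B=9.9399.
Check: Δ(0,0)·S0 + B(0,0) = 9.5653 = V0.

(0,0): Delta=-0.0024 Bond=9.9399
(1,0): Delta=0.0000 Bond=9.7059
(1,1): Delta=-0.0068 Bond=10.9839
(2,0): Delta=0.0000 Bond=9.8030
(2,1): Delta=0.0000 Bond=9.8030
(2,2): Delta=-0.0195 Bond=14.7508
(3,0): Delta=0.0000 Bond=9.9010
(3,1): Delta=0.0000 Bond=9.9010
(3,2): Delta=0.0000 Bond=9.9010
(3,3): Delta=-0.0559 Bond=29.0573
V0=9.5653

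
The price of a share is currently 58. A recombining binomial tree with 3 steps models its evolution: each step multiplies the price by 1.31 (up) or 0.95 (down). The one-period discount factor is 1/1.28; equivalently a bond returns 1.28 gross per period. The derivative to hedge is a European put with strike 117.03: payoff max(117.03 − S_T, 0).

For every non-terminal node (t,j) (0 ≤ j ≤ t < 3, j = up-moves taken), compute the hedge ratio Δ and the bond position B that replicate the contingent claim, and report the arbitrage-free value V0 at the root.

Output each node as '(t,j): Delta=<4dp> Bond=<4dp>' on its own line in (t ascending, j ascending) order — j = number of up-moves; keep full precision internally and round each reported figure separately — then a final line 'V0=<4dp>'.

Since d<R<u, set p* = (R−d)/(u−d) = 0.9167; price each node as the discounted p*-expectation of its children.
Terminal values V(3,·): V(3,0)=67.3023, V(3,1)=48.4581, V(3,2)=22.4729, V(3,3)=0.0000
Node (2,0) S=52.3450: V=(p*·48.4581+(1−p*)·67.3023)/1.28=39.0847; Δ=(48.4581−67.3023)/(68.5720−49.7277)=-1.0000; B=V−Δ·S=91.4297
Node (2,1) S=72.1810: V=(p*·22.4729+(1−p*)·48.4581)/1.28=19.2487; Δ=(22.4729−48.4581)/(94.5571−68.5720)=-1.0000; B=V−Δ·S=91.4297
Node (2,2) S=99.5338: V=(p*·0.0000+(1−p*)·22.4729)/1.28=1.4631; Δ=(0.0000−22.4729)/(130.3893−94.5571)=-0.6272; B=V−Δ·S=63.8878
Node (1,0) S=55.1000: V=(p*·19.2487+(1−p*)·39.0847)/1.28=16.3294; Δ=(19.2487−39.0847)/(72.1810−52.3450)=-1.0000; B=V−Δ·S=71.4294
Node (1,1) S=75.9800: V=(p*·1.4631+(1−p*)·19.2487)/1.28=2.3009; Δ=(1.4631−19.2487)/(99.5338−72.1810)=-0.6502; B=V−Δ·S=51.7054
Node (0,0) S=58.0000: V=(p*·2.3009+(1−p*)·16.3294)/1.28=2.7109; Δ=(2.3009−16.3294)/(75.9800−55.1000)=-0.6719; B=V−Δ·S=41.6790
Self-financing check: at every node Δ·S+B equals the discounted successor values.

(0,0): Delta=-0.6719 Bond=41.6790
(1,0): Delta=-1.0000 Bond=71.4294
(1,1): Delta=-0.6502 Bond=51.7054
(2,0): Delta=-1.0000 Bond=91.4297
(2,1): Delta=-1.0000 Bond=91.4297
(2,2): Delta=-0.6272 Bond=63.8878
V0=2.7109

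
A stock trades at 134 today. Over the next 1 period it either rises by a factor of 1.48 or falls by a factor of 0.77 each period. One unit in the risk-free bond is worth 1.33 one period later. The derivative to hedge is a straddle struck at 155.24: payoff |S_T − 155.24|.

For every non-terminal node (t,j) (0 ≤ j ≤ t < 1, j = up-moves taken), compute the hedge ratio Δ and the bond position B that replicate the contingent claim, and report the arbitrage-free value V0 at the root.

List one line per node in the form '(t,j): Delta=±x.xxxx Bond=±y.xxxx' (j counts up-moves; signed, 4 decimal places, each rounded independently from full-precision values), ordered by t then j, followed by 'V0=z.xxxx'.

(0,0): Delta=-0.0944 Bond=46.4653
V0=33.8174

The replicating-portfolio and risk-neutral prices coincide; use p* = (1.33−0.77)/(1.48−0.77) = 0.7887 for the latter.
At expiry t=1: V(1,0)=52.0600, V(1,1)=43.0800
(0,0): S=134.0000. Δ = (V_up−V_dn)/(S_up−S_dn) = (43.0800−52.0600)/(198.3200−103.1800) = -0.0944. V = [p*·43.0800 + (1−p*)·52.0600]/1.33 = 33.8174. B = V − Δ·S = 46.4653.
Root portfolio cost Δ·134+B reproduces V0=33.8174.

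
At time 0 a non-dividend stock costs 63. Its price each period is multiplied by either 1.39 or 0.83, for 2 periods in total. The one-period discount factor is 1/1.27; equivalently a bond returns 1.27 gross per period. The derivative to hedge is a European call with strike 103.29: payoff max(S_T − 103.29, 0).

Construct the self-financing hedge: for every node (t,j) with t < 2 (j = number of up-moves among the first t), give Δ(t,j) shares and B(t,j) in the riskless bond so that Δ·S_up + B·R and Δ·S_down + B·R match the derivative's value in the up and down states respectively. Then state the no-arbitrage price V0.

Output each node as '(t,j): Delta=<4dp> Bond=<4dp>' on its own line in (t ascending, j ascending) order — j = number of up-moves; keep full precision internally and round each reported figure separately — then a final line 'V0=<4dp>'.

(0,0): Delta=0.3232 Bond=-13.3084
(1,0): Delta=0.0000 Bond=0.0000
(1,1): Delta=0.3759 Bond=-21.5113
V0=7.0551

Risk-neutral probability p* = (R−d)/(u−d) = (1.27−0.83)/(1.39−0.83) = 0.7857.
At expiry t=2: V(2,0)=0.0000, V(2,1)=0.0000, V(2,2)=18.4323
(1,0): S=52.2900. Δ = (V_up−V_dn)/(S_up−S_dn) = (0.0000−0.0000)/(72.6831−43.4007) = 0.0000. V = [p*·0.0000 + (1−p*)·0.0000]/1.27 = 0.0000. B = V − Δ·S = 0.0000.
(1,1): S=87.5700. Δ = (V_up−V_dn)/(S_up−S_dn) = (18.4323−0.0000)/(121.7223−72.6831) = 0.3759. V = [p*·18.4323 + (1−p*)·0.0000]/1.27 = 11.4036. B = V − Δ·S = -21.5113.
(0,0): S=63.0000. Δ = (V_up−V_dn)/(S_up−S_dn) = (11.4036−0.0000)/(87.5700−52.2900) = 0.3232. V = [p*·11.4036 + (1−p*)·0.0000]/1.27 = 7.0551. B = V − Δ·S = -13.3084.
Self-financing check: at every node Δ·S+B equals the discounted successor values.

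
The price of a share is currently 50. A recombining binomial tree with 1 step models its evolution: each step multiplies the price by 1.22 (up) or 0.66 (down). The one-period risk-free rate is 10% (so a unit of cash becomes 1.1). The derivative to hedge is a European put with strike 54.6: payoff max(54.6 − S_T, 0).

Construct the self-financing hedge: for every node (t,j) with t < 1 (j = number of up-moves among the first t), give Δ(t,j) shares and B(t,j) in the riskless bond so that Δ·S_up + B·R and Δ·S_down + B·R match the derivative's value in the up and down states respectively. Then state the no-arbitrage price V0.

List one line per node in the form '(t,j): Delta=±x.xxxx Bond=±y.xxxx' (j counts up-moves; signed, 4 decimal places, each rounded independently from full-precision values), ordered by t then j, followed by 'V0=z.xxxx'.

The replicating-portfolio and risk-neutral prices coincide; use p* = (1.1−0.66)/(1.22−0.66) = 0.7857 for the latter.
At expiry t=1: V(1,0)=21.6000, V(1,1)=0.0000
(0,0): S=50.0000. Δ = (V_up−V_dn)/(S_up−S_dn) = (0.0000−21.6000)/(61.0000−33.0000) = -0.7714. V = [p*·0.0000 + (1−p*)·21.6000]/1.1 = 4.2078. B = V − Δ·S = 42.7792.
Each (Δ,B) replicates both successor values, so the strategy is self-financing and V0 is arbitrage-free.

(0,0): Delta=-0.7714 Bond=42.7792
V0=4.2078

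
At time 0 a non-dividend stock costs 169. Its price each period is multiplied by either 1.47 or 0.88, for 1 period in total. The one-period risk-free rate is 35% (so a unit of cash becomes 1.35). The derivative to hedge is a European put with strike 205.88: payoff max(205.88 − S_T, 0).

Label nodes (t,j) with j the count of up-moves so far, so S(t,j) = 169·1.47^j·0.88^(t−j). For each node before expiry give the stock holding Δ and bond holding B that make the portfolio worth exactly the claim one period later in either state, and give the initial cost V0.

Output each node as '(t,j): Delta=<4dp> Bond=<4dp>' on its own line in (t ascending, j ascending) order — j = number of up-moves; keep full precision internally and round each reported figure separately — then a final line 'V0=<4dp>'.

(0,0): Delta=-0.5733 Bond=105.4930
V0=8.6117

Since d<R<u, set p* = (R−d)/(u−d) = 0.7966; price each node as the discounted p*-expectation of its children.
At expiry t=1: V(1,0)=57.1600, V(1,1)=0.0000
(0,0): S=169.0000. Δ = (V_up−V_dn)/(S_up−S_dn) = (0.0000−57.1600)/(248.4300−148.7200) = -0.5733. V = [p*·0.0000 + (1−p*)·57.1600]/1.35 = 8.6117. B = V − Δ·S = 105.4930.
Root portfolio cost Δ·169+B reproduces V0=8.6117.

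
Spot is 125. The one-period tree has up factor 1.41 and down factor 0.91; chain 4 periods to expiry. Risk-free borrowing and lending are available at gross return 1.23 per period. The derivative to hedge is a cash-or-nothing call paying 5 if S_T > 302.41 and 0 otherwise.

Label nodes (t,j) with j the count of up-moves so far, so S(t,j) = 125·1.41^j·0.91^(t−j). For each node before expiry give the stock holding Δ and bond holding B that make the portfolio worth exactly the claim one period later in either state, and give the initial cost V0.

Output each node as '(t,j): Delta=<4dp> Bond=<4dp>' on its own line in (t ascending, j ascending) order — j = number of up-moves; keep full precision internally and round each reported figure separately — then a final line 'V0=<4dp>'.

(0,0): Delta=0.0190 Bond=-1.1861
(1,0): Delta=0.0238 Bond=-2.0030
(1,1): Delta=0.0173 Bond=-1.1528
(2,0): Delta=0.0000 Bond=0.0000
(2,1): Delta=0.0324 Bond=-3.8496
(2,2): Delta=0.0118 Bond=-0.0502
(3,0): Delta=0.0000 Bond=0.0000
(3,1): Delta=0.0000 Bond=0.0000
(3,2): Delta=0.0442 Bond=-7.3984
(3,3): Delta=0.0000 Bond=4.0650
V0=1.1911

No-arbitrage ⇒ martingale measure with p* = (R−d)/(u−d) = 0.6400.
At expiry t=4: V(4,0)=0.0000, V(4,1)=0.0000, V(4,2)=0.0000, V(4,3)=5.0000, V(4,4)=5.0000
  t=3,j=0: stock 94.1964 → up 132.8169 (V=0.0000), down 85.7187 (V=0.0000). Price 0.0000; hedge Δ=0.0000, bond B=0.0000.
  t=3,j=1: stock 145.9526 → up 205.7932 (V=0.0000), down 132.8169 (V=0.0000). Price 0.0000; hedge Δ=0.0000, bond B=0.0000.
  t=3,j=2: stock 226.1464 → up 318.8664 (V=5.0000), down 205.7932 (V=0.0000). Price 2.6016; hedge Δ=0.0442, bond B=-7.3984.
  t=3,j=3: stock 350.4026 → up 494.0677 (V=5.0000), down 318.8664 (V=5.0000). Price 4.0650; hedge Δ=0.0000, bond B=4.0650.
  t=2,j=0: stock 103.5125 → up 145.9526 (V=0.0000), down 94.1964 (V=0.0000). Price 0.0000; hedge Δ=0.0000, bond B=0.0000.
  t=2,j=1: stock 160.3875 → up 226.1464 (V=2.6016), down 145.9526 (V=0.0000). Price 1.3537; hedge Δ=0.0324, bond B=-3.8496.
  t=2,j=2: stock 248.5125 → up 350.4026 (V=4.0650), down 226.1464 (V=2.6016). Price 2.8766; hedge Δ=0.0118, bond B=-0.0502.
  t=1,j=0: stock 113.7500 → up 160.3875 (V=1.3537), down 103.5125 (V=0.0000). Price 0.7044; hedge Δ=0.0238, bond B=-2.0030.
  t=1,j=1: stock 176.2500 → up 248.5125 (V=2.8766), down 160.3875 (V=1.3537). Price 1.8930; hedge Δ=0.0173, bond B=-1.1528.
  t=0,j=0: stock 125.0000 → up 176.2500 (V=1.8930), down 113.7500 (V=0.7044). Price 1.1911; hedge Δ=0.0190, bond B=-1.1861.
Root portfolio cost Δ·125+B reproduces V0=1.1911.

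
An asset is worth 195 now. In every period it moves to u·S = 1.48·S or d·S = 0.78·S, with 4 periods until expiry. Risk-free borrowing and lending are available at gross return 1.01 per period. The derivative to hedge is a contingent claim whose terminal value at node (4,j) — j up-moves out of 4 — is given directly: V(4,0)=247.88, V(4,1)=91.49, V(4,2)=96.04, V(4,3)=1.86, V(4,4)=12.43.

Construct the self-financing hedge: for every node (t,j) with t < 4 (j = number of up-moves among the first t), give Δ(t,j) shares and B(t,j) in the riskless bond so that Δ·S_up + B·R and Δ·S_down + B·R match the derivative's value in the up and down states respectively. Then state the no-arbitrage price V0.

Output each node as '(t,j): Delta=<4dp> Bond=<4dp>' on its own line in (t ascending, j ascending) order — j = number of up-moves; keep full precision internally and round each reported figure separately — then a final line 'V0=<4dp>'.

No-arbitrage ⇒ martingale measure with p* = (R−d)/(u−d) = 0.3286.
Payoff layer (t=4): V(4,0)=247.8800, V(4,1)=91.4900, V(4,2)=96.0400, V(4,3)=1.8600, V(4,4)=12.4300
(3,0): S=92.5376. Δ = (V_up−V_dn)/(S_up−S_dn) = (91.4900−247.8800)/(136.9557−72.1794) = -2.4143. V = [p*·91.4900 + (1−p*)·247.8800]/1.01 = 194.5492. B = V − Δ·S = 417.9635.
(3,1): S=175.5842. Δ = (V_up−V_dn)/(S_up−S_dn) = (96.0400−91.4900)/(259.8647−136.9557) = 0.0370. V = [p*·96.0400 + (1−p*)·91.4900]/1.01 = 92.0644. B = V − Δ·S = 85.5644.
(3,2): S=333.1598. Δ = (V_up−V_dn)/(S_up−S_dn) = (1.8600−96.0400)/(493.0766−259.8647) = -0.4038. V = [p*·1.8600 + (1−p*)·96.0400]/1.01 = 64.4506. B = V − Δ·S = 198.9935.
(3,3): S=632.1494. Δ = (V_up−V_dn)/(S_up−S_dn) = (12.4300−1.8600)/(935.5812−493.0766) = 0.0239. V = [p*·12.4300 + (1−p*)·1.8600]/1.01 = 5.2802. B = V − Δ·S = -9.8198.
(2,0): S=118.6380. Δ = (V_up−V_dn)/(S_up−S_dn) = (92.0644−194.5492)/(175.5842−92.5376) = -1.2341. V = [p*·92.0644 + (1−p*)·194.5492]/1.01 = 159.2828. B = V − Δ·S = 305.6897.
(2,1): S=225.1080. Δ = (V_up−V_dn)/(S_up−S_dn) = (64.4506−92.0644)/(333.1598−175.5842) = -0.1752. V = [p*·64.4506 + (1−p*)·92.0644]/1.01 = 82.1696. B = V − Δ·S = 121.6178.
(2,2): S=427.1280. Δ = (V_up−V_dn)/(S_up−S_dn) = (5.2802−64.4506)/(632.1494−333.1598) = -0.1979. V = [p*·5.2802 + (1−p*)·64.4506]/1.01 = 44.5633. B = V − Δ·S = 129.0925.
(1,0): S=152.1000. Δ = (V_up−V_dn)/(S_up−S_dn) = (82.1696−159.2828)/(225.1080−118.6380) = -0.7243. V = [p*·82.1696 + (1−p*)·159.2828]/1.01 = 132.6194. B = V − Δ·S = 242.7811.
(1,1): S=288.6000. Δ = (V_up−V_dn)/(S_up−S_dn) = (44.5633−82.1696)/(427.1280−225.1080) = -0.1862. V = [p*·44.5633 + (1−p*)·82.1696]/1.01 = 69.1220. B = V − Δ·S = 122.8453.
(0,0): S=195.0000. Δ = (V_up−V_dn)/(S_up−S_dn) = (69.1220−132.6194)/(288.6000−152.1000) = -0.4652. V = [p*·69.1220 + (1−p*)·132.6194]/1.01 = 110.6495. B = V − Δ·S = 201.3600.
Self-financing check: at every node Δ·S+B equals the discounted successor values.

(0,0): Delta=-0.4652 Bond=201.3600
(1,0): Delta=-0.7243 Bond=242.7811
(1,1): Delta=-0.1862 Bond=122.8453
(2,0): Delta=-1.2341 Bond=305.6897
(2,1): Delta=-0.1752 Bond=121.6178
(2,2): Delta=-0.1979 Bond=129.0925
(3,0): Delta=-2.4143 Bond=417.9635
(3,1): Delta=0.0370 Bond=85.5644
(3,2): Delta=-0.4038 Bond=198.9935
(3,3): Delta=0.0239 Bond=-9.8198
V0=110.6495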